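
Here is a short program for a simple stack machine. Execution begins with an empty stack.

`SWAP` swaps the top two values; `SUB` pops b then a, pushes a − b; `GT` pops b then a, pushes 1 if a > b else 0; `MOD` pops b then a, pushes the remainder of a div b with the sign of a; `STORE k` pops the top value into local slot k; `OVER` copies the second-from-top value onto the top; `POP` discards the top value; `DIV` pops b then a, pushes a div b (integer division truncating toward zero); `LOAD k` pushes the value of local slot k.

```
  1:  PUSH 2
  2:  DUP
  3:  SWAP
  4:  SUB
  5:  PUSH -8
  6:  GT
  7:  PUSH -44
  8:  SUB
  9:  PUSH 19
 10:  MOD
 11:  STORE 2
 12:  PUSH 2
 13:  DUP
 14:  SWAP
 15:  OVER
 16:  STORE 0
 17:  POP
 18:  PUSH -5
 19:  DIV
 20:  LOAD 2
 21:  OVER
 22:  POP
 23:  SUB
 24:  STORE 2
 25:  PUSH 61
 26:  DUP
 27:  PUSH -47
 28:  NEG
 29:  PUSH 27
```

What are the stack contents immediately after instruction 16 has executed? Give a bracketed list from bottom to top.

PUSH 2   → 2
DUP      → 2 2
SWAP     → 2 2
SUB      → 0
PUSH -8  → 0 -8
GT       → 1
PUSH -44 → 1 -44
SUB      → 45
PUSH 19  → 45 19
MOD      → 7
STORE 2  → (empty)
PUSH 2   → 2
DUP      → 2 2
SWAP     → 2 2
OVER     → 2 2 2
STORE 0  → 2 2

[2, 2]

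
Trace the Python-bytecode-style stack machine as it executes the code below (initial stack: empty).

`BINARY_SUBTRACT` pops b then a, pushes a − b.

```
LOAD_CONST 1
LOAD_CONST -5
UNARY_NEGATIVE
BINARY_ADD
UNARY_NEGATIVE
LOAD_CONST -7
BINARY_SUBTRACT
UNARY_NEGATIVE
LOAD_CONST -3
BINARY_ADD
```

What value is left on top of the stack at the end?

-4

LOAD_CONST 1    : [1]
LOAD_CONST -5   : [1, -5]
UNARY_NEGATIVE  : [1, 5]
BINARY_ADD      : [6]
UNARY_NEGATIVE  : [-6]
LOAD_CONST -7   : [-6, -7]
BINARY_SUBTRACT : [1]
UNARY_NEGATIVE  : [-1]
LOAD_CONST -3   : [-1, -3]
BINARY_ADD      : [-4]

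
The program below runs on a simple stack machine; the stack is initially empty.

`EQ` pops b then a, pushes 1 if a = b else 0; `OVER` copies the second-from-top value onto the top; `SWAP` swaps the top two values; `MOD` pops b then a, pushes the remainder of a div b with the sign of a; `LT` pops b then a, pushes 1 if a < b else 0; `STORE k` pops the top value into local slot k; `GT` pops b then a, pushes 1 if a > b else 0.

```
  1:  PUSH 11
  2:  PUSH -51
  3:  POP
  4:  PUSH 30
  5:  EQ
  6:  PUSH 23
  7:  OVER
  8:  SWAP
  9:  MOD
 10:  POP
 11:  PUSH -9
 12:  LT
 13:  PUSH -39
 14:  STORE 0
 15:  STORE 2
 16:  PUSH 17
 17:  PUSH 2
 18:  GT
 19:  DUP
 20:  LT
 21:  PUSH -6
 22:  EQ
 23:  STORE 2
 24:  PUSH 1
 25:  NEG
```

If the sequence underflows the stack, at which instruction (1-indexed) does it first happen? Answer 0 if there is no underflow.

PUSH 11  : [11]
PUSH -51 : [11, -51]
POP      : [11]
PUSH 30  : [11, 30]
EQ       : [0]
PUSH 23  : [0, 23]
OVER     : [0, 23, 0]
SWAP     : [0, 0, 23]
MOD      : [0, 0]
POP      : [0]
PUSH -9  : [0, -9]
LT       : [0]
PUSH -39 : [0, -39]
STORE 0  : [0]
STORE 2  : []
PUSH 17  : [17]
PUSH 2   : [17, 2]
GT       : [1]
DUP      : [1, 1]
LT       : [0]
PUSH -6  : [0, -6]
EQ       : [0]
STORE 2  : []
PUSH 1   : [1]
NEG      : [-1]

0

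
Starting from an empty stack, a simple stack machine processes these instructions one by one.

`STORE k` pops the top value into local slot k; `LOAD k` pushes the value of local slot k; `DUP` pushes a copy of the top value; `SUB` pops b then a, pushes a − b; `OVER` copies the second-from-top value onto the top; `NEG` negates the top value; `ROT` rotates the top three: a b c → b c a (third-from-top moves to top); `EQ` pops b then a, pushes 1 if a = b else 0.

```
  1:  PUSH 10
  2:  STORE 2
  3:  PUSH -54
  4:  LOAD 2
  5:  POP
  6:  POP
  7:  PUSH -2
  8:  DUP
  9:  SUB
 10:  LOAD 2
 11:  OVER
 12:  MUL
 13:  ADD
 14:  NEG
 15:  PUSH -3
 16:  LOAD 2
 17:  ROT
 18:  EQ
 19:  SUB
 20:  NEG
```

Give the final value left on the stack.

3

PUSH 10  → [10]
STORE 2  → []
PUSH -54 → [-54]
LOAD 2   → [-54, 10]
POP      → [-54]
POP      → []
PUSH -2  → [-2]
DUP      → [-2, -2]
SUB      → [0]
LOAD 2   → [0, 10]
OVER     → [0, 10, 0]
MUL      → [0, 0]
ADD      → [0]
NEG      → [0]
PUSH -3  → [0, -3]
LOAD 2   → [0, -3, 10]
ROT      → [-3, 10, 0]
EQ       → [-3, 0]
SUB      → [-3]
NEG      → [3]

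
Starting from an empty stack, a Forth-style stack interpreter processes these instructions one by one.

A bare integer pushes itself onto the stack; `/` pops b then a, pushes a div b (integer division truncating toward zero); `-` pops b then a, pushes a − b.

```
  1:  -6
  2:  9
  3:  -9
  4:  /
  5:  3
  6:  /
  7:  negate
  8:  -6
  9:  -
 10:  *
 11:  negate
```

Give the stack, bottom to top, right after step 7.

[-6, 0]

-6     → [-6]
9      → [-6, 9]
-9     → [-6, 9, -9]
/      → [-6, -1]
3      → [-6, -1, 3]
/      → [-6, 0]
negate → [-6, 0]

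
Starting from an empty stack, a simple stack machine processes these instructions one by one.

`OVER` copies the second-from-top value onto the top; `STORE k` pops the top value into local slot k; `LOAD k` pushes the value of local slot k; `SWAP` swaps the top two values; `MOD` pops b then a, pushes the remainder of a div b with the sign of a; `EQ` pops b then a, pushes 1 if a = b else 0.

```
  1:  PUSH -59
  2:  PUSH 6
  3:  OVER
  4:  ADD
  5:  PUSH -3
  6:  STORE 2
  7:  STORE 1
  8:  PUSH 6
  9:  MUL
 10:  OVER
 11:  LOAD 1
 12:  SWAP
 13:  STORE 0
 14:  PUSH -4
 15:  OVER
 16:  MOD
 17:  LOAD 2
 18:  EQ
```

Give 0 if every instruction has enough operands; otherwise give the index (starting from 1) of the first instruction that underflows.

PUSH -59 → -59
PUSH 6   → -59 6
OVER     → -59 6 -59
ADD      → -59 -53
PUSH -3  → -59 -53 -3
STORE 2  → -59 -53
STORE 1  → -59
PUSH 6   → -59 6
MUL      → -354
OVER  — needs 2 operands, stack has 1 → underflow

10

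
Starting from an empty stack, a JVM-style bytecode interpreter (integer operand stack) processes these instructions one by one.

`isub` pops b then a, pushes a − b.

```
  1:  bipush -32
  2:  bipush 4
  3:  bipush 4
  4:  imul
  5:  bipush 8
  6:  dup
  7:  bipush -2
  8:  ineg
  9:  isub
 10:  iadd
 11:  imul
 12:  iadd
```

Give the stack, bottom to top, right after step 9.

bipush -32 : [-32]
bipush 4   : [-32, 4]
bipush 4   : [-32, 4, 4]
imul       : [-32, 16]
bipush 8   : [-32, 16, 8]
dup        : [-32, 16, 8, 8]
bipush -2  : [-32, 16, 8, 8, -2]
ineg       : [-32, 16, 8, 8, 2]
isub       : [-32, 16, 8, 6]

[-32, 16, 8, 6]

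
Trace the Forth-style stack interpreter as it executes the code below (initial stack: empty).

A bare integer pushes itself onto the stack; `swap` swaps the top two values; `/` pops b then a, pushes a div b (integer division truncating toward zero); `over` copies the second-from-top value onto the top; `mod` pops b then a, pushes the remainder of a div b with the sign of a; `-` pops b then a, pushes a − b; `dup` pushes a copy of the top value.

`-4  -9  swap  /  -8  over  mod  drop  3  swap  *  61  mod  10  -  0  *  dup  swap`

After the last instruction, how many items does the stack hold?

2

-4   → [-4]
-9   → [-4, -9]
swap → [-9, -4]
/    → [2]
-8   → [2, -8]
over → [2, -8, 2]
mod  → [2, 0]
drop → [2]
3    → [2, 3]
swap → [3, 2]
*    → [6]
61   → [6, 61]
mod  → [6]
10   → [6, 10]
-    → [-4]
0    → [-4, 0]
*    → [0]
dup  → [0, 0]
swap → [0, 0]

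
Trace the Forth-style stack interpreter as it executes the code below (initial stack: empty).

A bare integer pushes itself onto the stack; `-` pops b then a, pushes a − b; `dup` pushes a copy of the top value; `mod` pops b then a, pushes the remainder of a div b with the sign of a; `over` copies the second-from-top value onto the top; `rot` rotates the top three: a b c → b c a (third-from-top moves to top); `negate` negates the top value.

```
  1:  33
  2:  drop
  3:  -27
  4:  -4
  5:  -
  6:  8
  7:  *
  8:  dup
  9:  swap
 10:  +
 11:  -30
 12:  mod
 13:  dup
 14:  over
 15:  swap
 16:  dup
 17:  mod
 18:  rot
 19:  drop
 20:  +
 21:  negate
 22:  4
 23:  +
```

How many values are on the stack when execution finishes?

33      [33]
drop    []
-27     [-27]
-4      [-27, -4]
-       [-23]
8       [-23, 8]
*       [-184]
dup     [-184, -184]
swap    [-184, -184]
+       [-368]
-30     [-368, -30]
mod     [-8]
dup     [-8, -8]
over    [-8, -8, -8]
swap    [-8, -8, -8]
dup     [-8, -8, -8, -8]
mod     [-8, -8, 0]
rot     [-8, 0, -8]
drop    [-8, 0]
+       [-8]
negate  [8]
4       [8, 4]
+       [12]

1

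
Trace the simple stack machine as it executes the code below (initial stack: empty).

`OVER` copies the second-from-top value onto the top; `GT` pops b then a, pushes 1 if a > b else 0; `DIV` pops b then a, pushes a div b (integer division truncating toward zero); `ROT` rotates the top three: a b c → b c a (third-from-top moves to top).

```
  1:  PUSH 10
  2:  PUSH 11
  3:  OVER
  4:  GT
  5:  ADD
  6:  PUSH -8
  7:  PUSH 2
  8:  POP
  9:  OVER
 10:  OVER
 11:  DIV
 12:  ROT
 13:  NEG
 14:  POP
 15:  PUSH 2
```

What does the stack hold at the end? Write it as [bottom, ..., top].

[-8, -1, 2]

PUSH 10 -> [10]
PUSH 11 -> [10, 11]
OVER    -> [10, 11, 10]
GT      -> [10, 1]
ADD     -> [11]
PUSH -8 -> [11, -8]
PUSH 2  -> [11, -8, 2]
POP     -> [11, -8]
OVER    -> [11, -8, 11]
OVER    -> [11, -8, 11, -8]
DIV     -> [11, -8, -1]
ROT     -> [-8, -1, 11]
NEG     -> [-8, -1, -11]
POP     -> [-8, -1]
PUSH 2  -> [-8, -1, 2]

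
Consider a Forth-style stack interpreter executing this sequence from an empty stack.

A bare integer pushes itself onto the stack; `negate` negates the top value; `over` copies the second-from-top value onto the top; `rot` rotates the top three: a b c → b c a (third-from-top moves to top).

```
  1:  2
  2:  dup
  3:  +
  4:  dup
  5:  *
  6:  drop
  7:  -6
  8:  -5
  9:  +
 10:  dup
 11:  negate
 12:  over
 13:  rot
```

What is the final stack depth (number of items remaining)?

2      : 2
dup    : 2 2
+      : 4
dup    : 4 4
*      : 16
drop   : (empty)
-6     : -6
-5     : -6 -5
+      : -11
dup    : -11 -11
negate : -11 11
over   : -11 11 -11
rot    : 11 -11 -11

3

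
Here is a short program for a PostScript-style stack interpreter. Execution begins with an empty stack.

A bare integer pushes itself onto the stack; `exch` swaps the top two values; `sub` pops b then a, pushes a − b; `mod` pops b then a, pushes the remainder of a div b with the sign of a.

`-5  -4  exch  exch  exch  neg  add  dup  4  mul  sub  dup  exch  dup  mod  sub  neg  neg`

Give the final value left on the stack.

-3

-5   → [-5]
-4   → [-5, -4]
exch → [-4, -5]
exch → [-5, -4]
exch → [-4, -5]
neg  → [-4, 5]
add  → [1]
dup  → [1, 1]
4    → [1, 1, 4]
mul  → [1, 4]
sub  → [-3]
dup  → [-3, -3]
exch → [-3, -3]
dup  → [-3, -3, -3]
mod  → [-3, 0]
sub  → [-3]
neg  → [3]
neg  → [-3]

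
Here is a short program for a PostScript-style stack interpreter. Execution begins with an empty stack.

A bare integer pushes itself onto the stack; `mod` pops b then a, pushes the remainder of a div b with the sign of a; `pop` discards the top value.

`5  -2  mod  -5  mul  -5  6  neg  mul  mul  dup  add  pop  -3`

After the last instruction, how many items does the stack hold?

5   → [5]
-2  → [5, -2]
mod → [1]
-5  → [1, -5]
mul → [-5]
-5  → [-5, -5]
6   → [-5, -5, 6]
neg → [-5, -5, -6]
mul → [-5, 30]
mul → [-150]
dup → [-150, -150]
add → [-300]
pop → []
-3  → [-3]

1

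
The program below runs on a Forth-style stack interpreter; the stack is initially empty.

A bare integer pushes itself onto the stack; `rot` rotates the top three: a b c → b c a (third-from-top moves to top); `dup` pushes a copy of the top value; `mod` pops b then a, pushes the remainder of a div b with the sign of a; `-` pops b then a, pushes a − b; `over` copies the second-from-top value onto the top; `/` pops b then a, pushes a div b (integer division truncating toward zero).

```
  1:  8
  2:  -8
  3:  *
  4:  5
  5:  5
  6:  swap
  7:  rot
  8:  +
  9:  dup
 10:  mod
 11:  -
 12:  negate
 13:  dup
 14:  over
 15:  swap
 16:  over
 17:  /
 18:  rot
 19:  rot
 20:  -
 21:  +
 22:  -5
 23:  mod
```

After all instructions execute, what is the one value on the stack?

8      → [8]
-8     → [8, -8]
*      → [-64]
5      → [-64, 5]
5      → [-64, 5, 5]
swap   → [-64, 5, 5]
rot    → [5, 5, -64]
+      → [5, -59]
dup    → [5, -59, -59]
mod    → [5, 0]
-      → [5]
negate → [-5]
dup    → [-5, -5]
over   → [-5, -5, -5]
swap   → [-5, -5, -5]
over   → [-5, -5, -5, -5]
/      → [-5, -5, 1]
rot    → [-5, 1, -5]
rot    → [1, -5, -5]
-      → [1, 0]
+      → [1]
-5     → [1, -5]
mod    → [1]

1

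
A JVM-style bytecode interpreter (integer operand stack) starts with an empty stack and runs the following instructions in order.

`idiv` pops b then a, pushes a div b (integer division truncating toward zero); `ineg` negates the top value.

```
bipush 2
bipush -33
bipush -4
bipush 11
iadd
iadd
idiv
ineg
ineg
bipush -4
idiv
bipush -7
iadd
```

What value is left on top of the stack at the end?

bipush 2   -> [2]
bipush -33 -> [2, -33]
bipush -4  -> [2, -33, -4]
bipush 11  -> [2, -33, -4, 11]
iadd       -> [2, -33, 7]
iadd       -> [2, -26]
idiv       -> [0]
ineg       -> [0]
ineg       -> [0]
bipush -4  -> [0, -4]
idiv       -> [0]
bipush -7  -> [0, -7]
iadd       -> [-7]

-7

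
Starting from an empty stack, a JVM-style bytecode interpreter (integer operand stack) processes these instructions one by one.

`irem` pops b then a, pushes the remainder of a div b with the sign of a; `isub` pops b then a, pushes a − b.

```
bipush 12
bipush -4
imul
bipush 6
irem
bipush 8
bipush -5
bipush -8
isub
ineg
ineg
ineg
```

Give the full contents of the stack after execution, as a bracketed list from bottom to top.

bipush 12 → 12
bipush -4 → 12 -4
imul      → -48
bipush 6  → -48 6
irem      → 0
bipush 8  → 0 8
bipush -5 → 0 8 -5
bipush -8 → 0 8 -5 -8
isub      → 0 8 3
ineg      → 0 8 -3
ineg      → 0 8 3
ineg      → 0 8 -3

[0, 8, -3]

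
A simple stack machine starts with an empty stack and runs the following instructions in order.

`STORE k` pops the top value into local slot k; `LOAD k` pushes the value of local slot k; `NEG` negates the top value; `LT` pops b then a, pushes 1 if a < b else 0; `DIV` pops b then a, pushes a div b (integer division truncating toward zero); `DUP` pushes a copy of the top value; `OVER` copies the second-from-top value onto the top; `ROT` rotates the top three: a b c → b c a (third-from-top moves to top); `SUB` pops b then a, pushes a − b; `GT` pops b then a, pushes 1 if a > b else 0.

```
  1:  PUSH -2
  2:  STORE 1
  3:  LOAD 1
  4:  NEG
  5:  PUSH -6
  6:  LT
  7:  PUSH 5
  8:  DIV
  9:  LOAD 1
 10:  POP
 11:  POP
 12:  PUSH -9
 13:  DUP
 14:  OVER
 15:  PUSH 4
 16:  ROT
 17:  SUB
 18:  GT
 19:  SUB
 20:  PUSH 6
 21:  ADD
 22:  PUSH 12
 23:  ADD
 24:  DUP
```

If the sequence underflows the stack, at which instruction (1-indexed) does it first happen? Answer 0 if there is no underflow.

PUSH -2 → [-2]
STORE 1 → []
LOAD 1  → [-2]
NEG     → [2]
PUSH -6 → [2, -6]
LT      → [0]
PUSH 5  → [0, 5]
DIV     → [0]
LOAD 1  → [0, -2]
POP     → [0]
POP     → []
PUSH -9 → [-9]
DUP     → [-9, -9]
OVER    → [-9, -9, -9]
PUSH 4  → [-9, -9, -9, 4]
ROT     → [-9, -9, 4, -9]
SUB     → [-9, -9, 13]
GT      → [-9, 0]
SUB     → [-9]
PUSH 6  → [-9, 6]
ADD     → [-3]
PUSH 12 → [-3, 12]
ADD     → [9]
DUP     → [9, 9]

0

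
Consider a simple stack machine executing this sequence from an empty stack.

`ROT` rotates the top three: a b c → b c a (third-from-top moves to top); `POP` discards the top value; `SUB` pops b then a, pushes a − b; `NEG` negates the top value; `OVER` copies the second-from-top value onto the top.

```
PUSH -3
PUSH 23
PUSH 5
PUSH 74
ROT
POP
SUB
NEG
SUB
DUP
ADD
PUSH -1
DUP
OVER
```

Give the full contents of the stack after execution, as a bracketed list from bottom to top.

PUSH -3  [-3]
PUSH 23  [-3, 23]
PUSH 5   [-3, 23, 5]
PUSH 74  [-3, 23, 5, 74]
ROT      [-3, 5, 74, 23]
POP      [-3, 5, 74]
SUB      [-3, -69]
NEG      [-3, 69]
SUB      [-72]
DUP      [-72, -72]
ADD      [-144]
PUSH -1  [-144, -1]
DUP      [-144, -1, -1]
OVER     [-144, -1, -1, -1]

[-144, -1, -1, -1]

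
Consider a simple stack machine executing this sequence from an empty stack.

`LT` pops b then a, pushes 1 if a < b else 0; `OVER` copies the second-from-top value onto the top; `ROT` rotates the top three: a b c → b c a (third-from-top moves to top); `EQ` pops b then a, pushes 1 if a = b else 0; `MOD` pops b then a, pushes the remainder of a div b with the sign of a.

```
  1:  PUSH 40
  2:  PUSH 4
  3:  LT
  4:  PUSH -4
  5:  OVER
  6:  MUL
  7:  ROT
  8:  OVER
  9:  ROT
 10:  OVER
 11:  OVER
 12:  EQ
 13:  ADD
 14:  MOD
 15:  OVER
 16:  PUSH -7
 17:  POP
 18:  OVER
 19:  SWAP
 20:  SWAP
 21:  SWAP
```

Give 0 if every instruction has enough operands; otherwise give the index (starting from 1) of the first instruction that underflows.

7

PUSH 40 → 40
PUSH 4  → 40 4
LT      → 0
PUSH -4 → 0 -4
OVER    → 0 -4 0
MUL     → 0 0
ROT  — needs 3 operands, stack has 2 → underflow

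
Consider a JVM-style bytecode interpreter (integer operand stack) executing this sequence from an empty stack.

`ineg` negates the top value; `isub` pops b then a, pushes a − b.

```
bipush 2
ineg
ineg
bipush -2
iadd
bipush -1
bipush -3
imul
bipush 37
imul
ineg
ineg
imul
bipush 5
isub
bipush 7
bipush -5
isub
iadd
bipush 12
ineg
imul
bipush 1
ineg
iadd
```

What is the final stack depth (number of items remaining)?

1

bipush 2  : [2]
ineg      : [-2]
ineg      : [2]
bipush -2 : [2, -2]
iadd      : [0]
bipush -1 : [0, -1]
bipush -3 : [0, -1, -3]
imul      : [0, 3]
bipush 37 : [0, 3, 37]
imul      : [0, 111]
ineg      : [0, -111]
ineg      : [0, 111]
imul      : [0]
bipush 5  : [0, 5]
isub      : [-5]
bipush 7  : [-5, 7]
bipush -5 : [-5, 7, -5]
isub      : [-5, 12]
iadd      : [7]
bipush 12 : [7, 12]
ineg      : [7, -12]
imul      : [-84]
bipush 1  : [-84, 1]
ineg      : [-84, -1]
iadd      : [-85]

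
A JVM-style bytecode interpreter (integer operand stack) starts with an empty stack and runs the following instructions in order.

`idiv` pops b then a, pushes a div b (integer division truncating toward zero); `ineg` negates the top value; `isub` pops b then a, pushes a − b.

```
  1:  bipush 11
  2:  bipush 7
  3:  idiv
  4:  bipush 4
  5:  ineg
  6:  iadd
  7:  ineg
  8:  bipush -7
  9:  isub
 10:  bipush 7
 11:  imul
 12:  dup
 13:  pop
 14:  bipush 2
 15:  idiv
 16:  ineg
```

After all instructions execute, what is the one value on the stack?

bipush 11 : [11]
bipush 7  : [11, 7]
idiv      : [1]
bipush 4  : [1, 4]
ineg      : [1, -4]
iadd      : [-3]
ineg      : [3]
bipush -7 : [3, -7]
isub      : [10]
bipush 7  : [10, 7]
imul      : [70]
dup       : [70, 70]
pop       : [70]
bipush 2  : [70, 2]
idiv      : [35]
ineg      : [-35]

-35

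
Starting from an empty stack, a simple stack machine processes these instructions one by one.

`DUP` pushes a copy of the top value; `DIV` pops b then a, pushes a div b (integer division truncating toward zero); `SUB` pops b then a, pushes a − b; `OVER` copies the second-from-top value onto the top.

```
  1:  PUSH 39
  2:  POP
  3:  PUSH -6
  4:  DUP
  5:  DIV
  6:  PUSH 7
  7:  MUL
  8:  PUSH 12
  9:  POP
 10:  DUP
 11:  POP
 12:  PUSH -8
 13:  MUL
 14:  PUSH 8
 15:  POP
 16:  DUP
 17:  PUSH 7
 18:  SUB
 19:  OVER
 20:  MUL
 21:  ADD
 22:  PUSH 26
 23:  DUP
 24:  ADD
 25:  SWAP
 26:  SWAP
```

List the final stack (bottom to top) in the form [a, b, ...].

[3472, 52]

PUSH 39 : [39]
POP     : []
PUSH -6 : [-6]
DUP     : [-6, -6]
DIV     : [1]
PUSH 7  : [1, 7]
MUL     : [7]
PUSH 12 : [7, 12]
POP     : [7]
DUP     : [7, 7]
POP     : [7]
PUSH -8 : [7, -8]
MUL     : [-56]
PUSH 8  : [-56, 8]
POP     : [-56]
DUP     : [-56, -56]
PUSH 7  : [-56, -56, 7]
SUB     : [-56, -63]
OVER    : [-56, -63, -56]
MUL     : [-56, 3528]
ADD     : [3472]
PUSH 26 : [3472, 26]
DUP     : [3472, 26, 26]
ADD     : [3472, 52]
SWAP    : [52, 3472]
SWAP    : [3472, 52]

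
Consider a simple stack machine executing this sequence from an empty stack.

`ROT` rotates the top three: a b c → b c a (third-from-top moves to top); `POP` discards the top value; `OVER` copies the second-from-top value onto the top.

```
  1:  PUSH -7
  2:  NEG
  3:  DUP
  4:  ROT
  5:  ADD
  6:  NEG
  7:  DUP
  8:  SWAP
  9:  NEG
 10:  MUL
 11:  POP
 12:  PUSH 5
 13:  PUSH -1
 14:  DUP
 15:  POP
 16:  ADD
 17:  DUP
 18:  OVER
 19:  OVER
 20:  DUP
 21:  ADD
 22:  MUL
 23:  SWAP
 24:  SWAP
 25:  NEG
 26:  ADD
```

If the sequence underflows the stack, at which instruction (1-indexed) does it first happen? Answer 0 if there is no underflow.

PUSH -7 : [-7]
NEG     : [7]
DUP     : [7, 7]
ROT  — needs 3 operands, stack has 2 → underflow

4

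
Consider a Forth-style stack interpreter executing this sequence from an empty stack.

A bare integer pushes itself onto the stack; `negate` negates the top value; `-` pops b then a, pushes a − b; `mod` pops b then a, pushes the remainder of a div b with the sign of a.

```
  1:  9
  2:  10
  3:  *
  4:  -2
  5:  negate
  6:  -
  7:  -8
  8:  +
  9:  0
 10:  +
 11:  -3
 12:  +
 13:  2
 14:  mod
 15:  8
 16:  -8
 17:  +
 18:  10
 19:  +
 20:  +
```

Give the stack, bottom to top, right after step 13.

9      -> 9
10     -> 9 10
*      -> 90
-2     -> 90 -2
negate -> 90 2
-      -> 88
-8     -> 88 -8
+      -> 80
0      -> 80 0
+      -> 80
-3     -> 80 -3
+      -> 77
2      -> 77 2

[77, 2]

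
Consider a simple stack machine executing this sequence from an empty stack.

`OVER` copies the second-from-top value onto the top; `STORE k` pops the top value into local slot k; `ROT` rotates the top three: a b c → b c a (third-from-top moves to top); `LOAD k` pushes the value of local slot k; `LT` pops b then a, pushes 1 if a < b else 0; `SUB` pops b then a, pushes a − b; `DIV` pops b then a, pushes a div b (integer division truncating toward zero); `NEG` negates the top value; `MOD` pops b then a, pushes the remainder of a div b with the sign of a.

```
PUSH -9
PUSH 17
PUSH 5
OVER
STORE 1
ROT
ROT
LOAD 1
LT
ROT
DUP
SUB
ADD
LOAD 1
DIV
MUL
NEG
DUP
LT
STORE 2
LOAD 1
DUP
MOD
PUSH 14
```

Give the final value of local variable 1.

17

PUSH -9  -9
PUSH 17  -9 17
PUSH 5   -9 17 5
OVER     -9 17 5 17
STORE 1  -9 17 5
ROT      17 5 -9
ROT      5 -9 17
LOAD 1   5 -9 17 17
LT       5 -9 0
ROT      -9 0 5
DUP      -9 0 5 5
SUB      -9 0 0
ADD      -9 0
LOAD 1   -9 0 17
DIV      -9 0
MUL      0
NEG      0
DUP      0 0
LT       0
STORE 2  (empty)
LOAD 1   17
DUP      17 17
MOD      0
PUSH 14  0 14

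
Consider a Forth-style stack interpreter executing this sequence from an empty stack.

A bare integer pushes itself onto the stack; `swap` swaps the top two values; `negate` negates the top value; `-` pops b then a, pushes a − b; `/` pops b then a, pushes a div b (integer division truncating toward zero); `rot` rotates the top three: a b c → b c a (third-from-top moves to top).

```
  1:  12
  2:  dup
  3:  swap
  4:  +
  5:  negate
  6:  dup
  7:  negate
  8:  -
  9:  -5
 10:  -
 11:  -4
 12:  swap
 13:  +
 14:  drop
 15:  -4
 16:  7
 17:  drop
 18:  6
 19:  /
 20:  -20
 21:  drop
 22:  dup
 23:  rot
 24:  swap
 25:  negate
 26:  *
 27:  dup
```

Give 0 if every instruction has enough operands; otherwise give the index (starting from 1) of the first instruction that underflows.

12     -> [12]
dup    -> [12, 12]
swap   -> [12, 12]
+      -> [24]
negate -> [-24]
dup    -> [-24, -24]
negate -> [-24, 24]
-      -> [-48]
-5     -> [-48, -5]
-      -> [-43]
-4     -> [-43, -4]
swap   -> [-4, -43]
+      -> [-47]
drop   -> []
-4     -> [-4]
7      -> [-4, 7]
drop   -> [-4]
6      -> [-4, 6]
/      -> [0]
-20    -> [0, -20]
drop   -> [0]
dup    -> [0, 0]
rot  — needs 3 operands, stack has 2 → underflow

23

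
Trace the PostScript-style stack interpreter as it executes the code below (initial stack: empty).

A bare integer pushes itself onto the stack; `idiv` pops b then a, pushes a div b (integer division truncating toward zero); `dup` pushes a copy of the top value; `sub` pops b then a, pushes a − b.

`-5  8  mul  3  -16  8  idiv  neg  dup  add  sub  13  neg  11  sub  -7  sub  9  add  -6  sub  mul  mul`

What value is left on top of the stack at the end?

-80

-5   : -5
8    : -5 8
mul  : -40
3    : -40 3
-16  : -40 3 -16
8    : -40 3 -16 8
idiv : -40 3 -2
neg  : -40 3 2
dup  : -40 3 2 2
add  : -40 3 4
sub  : -40 -1
13   : -40 -1 13
neg  : -40 -1 -13
11   : -40 -1 -13 11
sub  : -40 -1 -24
-7   : -40 -1 -24 -7
sub  : -40 -1 -17
9    : -40 -1 -17 9
add  : -40 -1 -8
-6   : -40 -1 -8 -6
sub  : -40 -1 -2
mul  : -40 2
mul  : -80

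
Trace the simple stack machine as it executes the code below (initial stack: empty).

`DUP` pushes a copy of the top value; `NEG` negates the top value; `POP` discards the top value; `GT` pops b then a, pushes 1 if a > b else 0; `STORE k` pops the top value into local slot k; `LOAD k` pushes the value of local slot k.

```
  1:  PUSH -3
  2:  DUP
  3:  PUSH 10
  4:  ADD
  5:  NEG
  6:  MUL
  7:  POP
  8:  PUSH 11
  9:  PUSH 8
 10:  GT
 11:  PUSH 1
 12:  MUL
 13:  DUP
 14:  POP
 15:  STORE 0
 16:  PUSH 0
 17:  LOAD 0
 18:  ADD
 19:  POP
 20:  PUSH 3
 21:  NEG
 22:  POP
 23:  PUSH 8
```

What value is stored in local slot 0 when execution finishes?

1

PUSH -3 → [-3]
DUP     → [-3, -3]
PUSH 10 → [-3, -3, 10]
ADD     → [-3, 7]
NEG     → [-3, -7]
MUL     → [21]
POP     → []
PUSH 11 → [11]
PUSH 8  → [11, 8]
GT      → [1]
PUSH 1  → [1, 1]
MUL     → [1]
DUP     → [1, 1]
POP     → [1]
STORE 0 → []
PUSH 0  → [0]
LOAD 0  → [0, 1]
ADD     → [1]
POP     → []
PUSH 3  → [3]
NEG     → [-3]
POP     → []
PUSH 8  → [8]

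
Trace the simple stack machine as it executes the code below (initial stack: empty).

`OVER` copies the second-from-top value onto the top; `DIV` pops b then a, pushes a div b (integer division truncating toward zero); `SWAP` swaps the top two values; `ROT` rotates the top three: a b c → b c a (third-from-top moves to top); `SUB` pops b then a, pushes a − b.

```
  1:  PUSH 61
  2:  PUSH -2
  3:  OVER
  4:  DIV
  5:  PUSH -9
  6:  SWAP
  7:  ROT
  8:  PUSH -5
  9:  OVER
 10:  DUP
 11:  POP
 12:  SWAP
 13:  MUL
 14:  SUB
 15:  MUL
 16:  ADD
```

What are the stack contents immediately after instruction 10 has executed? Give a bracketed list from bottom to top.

[-9, 0, 61, -5, 61, 61]

PUSH 61 : 61
PUSH -2 : 61 -2
OVER    : 61 -2 61
DIV     : 61 0
PUSH -9 : 61 0 -9
SWAP    : 61 -9 0
ROT     : -9 0 61
PUSH -5 : -9 0 61 -5
OVER    : -9 0 61 -5 61
DUP     : -9 0 61 -5 61 61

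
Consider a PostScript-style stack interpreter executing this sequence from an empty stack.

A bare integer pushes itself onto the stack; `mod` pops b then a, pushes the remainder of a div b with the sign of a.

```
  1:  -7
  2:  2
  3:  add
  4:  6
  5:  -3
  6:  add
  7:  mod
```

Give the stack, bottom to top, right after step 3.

-7  → -7
2   → -7 2
add → -5

[-5]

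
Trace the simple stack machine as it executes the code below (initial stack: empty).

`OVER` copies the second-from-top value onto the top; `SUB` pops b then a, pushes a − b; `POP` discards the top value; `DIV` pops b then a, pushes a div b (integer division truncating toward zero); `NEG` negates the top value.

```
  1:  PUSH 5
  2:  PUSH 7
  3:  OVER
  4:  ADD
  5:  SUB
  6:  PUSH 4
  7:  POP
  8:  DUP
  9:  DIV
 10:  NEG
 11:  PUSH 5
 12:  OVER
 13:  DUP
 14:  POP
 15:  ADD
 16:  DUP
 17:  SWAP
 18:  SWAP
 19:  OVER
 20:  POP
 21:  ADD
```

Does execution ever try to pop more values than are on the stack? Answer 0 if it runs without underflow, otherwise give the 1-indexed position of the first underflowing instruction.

PUSH 5 → [5]
PUSH 7 → [5, 7]
OVER   → [5, 7, 5]
ADD    → [5, 12]
SUB    → [-7]
PUSH 4 → [-7, 4]
POP    → [-7]
DUP    → [-7, -7]
DIV    → [1]
NEG    → [-1]
PUSH 5 → [-1, 5]
OVER   → [-1, 5, -1]
DUP    → [-1, 5, -1, -1]
POP    → [-1, 5, -1]
ADD    → [-1, 4]
DUP    → [-1, 4, 4]
SWAP   → [-1, 4, 4]
SWAP   → [-1, 4, 4]
OVER   → [-1, 4, 4, 4]
POP    → [-1, 4, 4]
ADD    → [-1, 8]

0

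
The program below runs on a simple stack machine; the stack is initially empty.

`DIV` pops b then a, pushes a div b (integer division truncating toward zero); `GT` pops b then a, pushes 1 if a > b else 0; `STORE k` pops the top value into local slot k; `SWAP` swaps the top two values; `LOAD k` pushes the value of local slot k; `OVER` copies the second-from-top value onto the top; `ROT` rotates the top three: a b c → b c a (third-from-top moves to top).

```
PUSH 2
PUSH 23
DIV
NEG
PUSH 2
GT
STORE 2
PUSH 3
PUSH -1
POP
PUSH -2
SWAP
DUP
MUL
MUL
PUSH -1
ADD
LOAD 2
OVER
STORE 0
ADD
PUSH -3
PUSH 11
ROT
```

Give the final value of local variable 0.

PUSH 2   [2]
PUSH 23  [2, 23]
DIV      [0]
NEG      [0]
PUSH 2   [0, 2]
GT       [0]
STORE 2  []
PUSH 3   [3]
PUSH -1  [3, -1]
POP      [3]
PUSH -2  [3, -2]
SWAP     [-2, 3]
DUP      [-2, 3, 3]
MUL      [-2, 9]
MUL      [-18]
PUSH -1  [-18, -1]
ADD      [-19]
LOAD 2   [-19, 0]
OVER     [-19, 0, -19]
STORE 0  [-19, 0]
ADD      [-19]
PUSH -3  [-19, -3]
PUSH 11  [-19, -3, 11]
ROT      [-3, 11, -19]

-19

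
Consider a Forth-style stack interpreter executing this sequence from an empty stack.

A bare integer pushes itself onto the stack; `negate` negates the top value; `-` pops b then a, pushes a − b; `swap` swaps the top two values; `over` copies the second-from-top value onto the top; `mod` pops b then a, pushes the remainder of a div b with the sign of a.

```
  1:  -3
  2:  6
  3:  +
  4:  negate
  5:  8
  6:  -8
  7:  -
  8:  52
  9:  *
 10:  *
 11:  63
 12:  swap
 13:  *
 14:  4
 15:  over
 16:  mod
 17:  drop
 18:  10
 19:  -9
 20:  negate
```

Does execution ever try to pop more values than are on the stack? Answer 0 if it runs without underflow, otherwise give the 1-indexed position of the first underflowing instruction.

0

-3     : [-3]
6      : [-3, 6]
+      : [3]
negate : [-3]
8      : [-3, 8]
-8     : [-3, 8, -8]
-      : [-3, 16]
52     : [-3, 16, 52]
*      : [-3, 832]
*      : [-2496]
63     : [-2496, 63]
swap   : [63, -2496]
*      : [-157248]
4      : [-157248, 4]
over   : [-157248, 4, -157248]
mod    : [-157248, 4]
drop   : [-157248]
10     : [-157248, 10]
-9     : [-157248, 10, -9]
negate : [-157248, 10, 9]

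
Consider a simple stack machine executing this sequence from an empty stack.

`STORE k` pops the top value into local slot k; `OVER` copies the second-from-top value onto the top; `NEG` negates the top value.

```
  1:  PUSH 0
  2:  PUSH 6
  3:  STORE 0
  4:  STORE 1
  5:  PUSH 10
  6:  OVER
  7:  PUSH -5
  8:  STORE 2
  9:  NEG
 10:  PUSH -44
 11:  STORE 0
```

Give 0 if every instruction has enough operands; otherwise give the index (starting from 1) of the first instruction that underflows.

6

PUSH 0  -> [0]
PUSH 6  -> [0, 6]
STORE 0 -> [0]
STORE 1 -> []
PUSH 10 -> [10]
OVER  — needs 2 operands, stack has 1 → underflow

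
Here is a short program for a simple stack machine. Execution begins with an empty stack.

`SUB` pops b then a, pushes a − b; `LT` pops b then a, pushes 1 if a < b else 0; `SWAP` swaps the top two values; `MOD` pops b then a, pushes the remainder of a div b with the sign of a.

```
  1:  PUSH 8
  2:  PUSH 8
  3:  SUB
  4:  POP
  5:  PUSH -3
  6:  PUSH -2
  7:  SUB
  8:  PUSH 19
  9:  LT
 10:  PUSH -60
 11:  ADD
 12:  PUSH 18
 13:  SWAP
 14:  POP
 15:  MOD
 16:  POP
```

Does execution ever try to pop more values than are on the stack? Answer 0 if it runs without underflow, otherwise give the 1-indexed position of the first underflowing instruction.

PUSH 8   -> [8]
PUSH 8   -> [8, 8]
SUB      -> [0]
POP      -> []
PUSH -3  -> [-3]
PUSH -2  -> [-3, -2]
SUB      -> [-1]
PUSH 19  -> [-1, 19]
LT       -> [1]
PUSH -60 -> [1, -60]
ADD      -> [-59]
PUSH 18  -> [-59, 18]
SWAP     -> [18, -59]
POP      -> [18]
MOD  — needs 2 operands, stack has 1 → underflow

15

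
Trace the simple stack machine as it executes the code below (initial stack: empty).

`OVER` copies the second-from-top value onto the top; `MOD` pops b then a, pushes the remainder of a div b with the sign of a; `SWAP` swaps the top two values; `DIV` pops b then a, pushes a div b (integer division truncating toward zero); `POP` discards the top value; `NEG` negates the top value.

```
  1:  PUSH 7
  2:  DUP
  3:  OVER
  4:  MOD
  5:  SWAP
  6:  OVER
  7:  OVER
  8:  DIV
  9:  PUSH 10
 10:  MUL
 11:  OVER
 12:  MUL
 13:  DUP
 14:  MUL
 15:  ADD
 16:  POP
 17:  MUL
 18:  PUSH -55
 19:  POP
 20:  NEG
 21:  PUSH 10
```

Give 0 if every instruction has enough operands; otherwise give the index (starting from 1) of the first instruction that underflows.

17

PUSH 7  → [7]
DUP     → [7, 7]
OVER    → [7, 7, 7]
MOD     → [7, 0]
SWAP    → [0, 7]
OVER    → [0, 7, 0]
OVER    → [0, 7, 0, 7]
DIV     → [0, 7, 0]
PUSH 10 → [0, 7, 0, 10]
MUL     → [0, 7, 0]
OVER    → [0, 7, 0, 7]
MUL     → [0, 7, 0]
DUP     → [0, 7, 0, 0]
MUL     → [0, 7, 0]
ADD     → [0, 7]
POP     → [0]
MUL  — needs 2 operands, stack has 1 → underflow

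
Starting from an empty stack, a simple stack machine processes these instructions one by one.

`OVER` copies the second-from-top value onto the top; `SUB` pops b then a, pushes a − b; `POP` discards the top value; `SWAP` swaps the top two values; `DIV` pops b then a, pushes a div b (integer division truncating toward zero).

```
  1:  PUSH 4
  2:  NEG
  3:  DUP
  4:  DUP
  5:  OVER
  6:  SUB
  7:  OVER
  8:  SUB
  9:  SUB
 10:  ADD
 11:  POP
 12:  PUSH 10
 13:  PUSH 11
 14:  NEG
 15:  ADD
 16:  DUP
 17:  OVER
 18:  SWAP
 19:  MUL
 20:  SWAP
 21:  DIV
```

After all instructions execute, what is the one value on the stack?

-1

PUSH 4  : 4
NEG     : -4
DUP     : -4 -4
DUP     : -4 -4 -4
OVER    : -4 -4 -4 -4
SUB     : -4 -4 0
OVER    : -4 -4 0 -4
SUB     : -4 -4 4
SUB     : -4 -8
ADD     : -12
POP     : (empty)
PUSH 10 : 10
PUSH 11 : 10 11
NEG     : 10 -11
ADD     : -1
DUP     : -1 -1
OVER    : -1 -1 -1
SWAP    : -1 -1 -1
MUL     : -1 1
SWAP    : 1 -1
DIV     : -1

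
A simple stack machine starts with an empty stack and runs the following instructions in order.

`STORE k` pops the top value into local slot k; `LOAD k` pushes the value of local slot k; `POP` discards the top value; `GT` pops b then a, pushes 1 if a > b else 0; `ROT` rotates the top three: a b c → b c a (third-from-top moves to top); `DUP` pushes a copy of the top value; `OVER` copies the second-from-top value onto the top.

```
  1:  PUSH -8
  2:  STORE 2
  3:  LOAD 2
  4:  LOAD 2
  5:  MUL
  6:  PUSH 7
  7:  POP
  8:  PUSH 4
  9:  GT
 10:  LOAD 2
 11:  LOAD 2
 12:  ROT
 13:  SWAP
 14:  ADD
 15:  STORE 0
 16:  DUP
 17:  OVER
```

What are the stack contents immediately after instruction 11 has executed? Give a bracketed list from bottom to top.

[1, -8, -8]

PUSH -8 -> -8
STORE 2 -> (empty)
LOAD 2  -> -8
LOAD 2  -> -8 -8
MUL     -> 64
PUSH 7  -> 64 7
POP     -> 64
PUSH 4  -> 64 4
GT      -> 1
LOAD 2  -> 1 -8
LOAD 2  -> 1 -8 -8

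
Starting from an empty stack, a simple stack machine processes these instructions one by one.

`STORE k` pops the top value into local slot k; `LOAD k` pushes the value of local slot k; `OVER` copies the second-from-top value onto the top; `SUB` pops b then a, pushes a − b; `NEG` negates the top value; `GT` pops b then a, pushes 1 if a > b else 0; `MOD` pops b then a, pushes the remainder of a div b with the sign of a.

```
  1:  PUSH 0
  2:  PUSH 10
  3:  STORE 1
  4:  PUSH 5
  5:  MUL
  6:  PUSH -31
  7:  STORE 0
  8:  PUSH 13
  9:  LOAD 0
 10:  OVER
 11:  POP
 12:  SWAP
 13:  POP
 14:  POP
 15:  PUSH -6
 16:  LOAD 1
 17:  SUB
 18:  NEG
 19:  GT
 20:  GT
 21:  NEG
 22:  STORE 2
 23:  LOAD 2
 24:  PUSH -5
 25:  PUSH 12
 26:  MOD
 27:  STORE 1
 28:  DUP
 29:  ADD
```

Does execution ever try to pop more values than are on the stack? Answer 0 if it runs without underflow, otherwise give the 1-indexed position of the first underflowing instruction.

20

PUSH 0   -> [0]
PUSH 10  -> [0, 10]
STORE 1  -> [0]
PUSH 5   -> [0, 5]
MUL      -> [0]
PUSH -31 -> [0, -31]
STORE 0  -> [0]
PUSH 13  -> [0, 13]
LOAD 0   -> [0, 13, -31]
OVER     -> [0, 13, -31, 13]
POP      -> [0, 13, -31]
SWAP     -> [0, -31, 13]
POP      -> [0, -31]
POP      -> [0]
PUSH -6  -> [0, -6]
LOAD 1   -> [0, -6, 10]
SUB      -> [0, -16]
NEG      -> [0, 16]
GT       -> [0]
GT  — needs 2 operands, stack has 1 → underflow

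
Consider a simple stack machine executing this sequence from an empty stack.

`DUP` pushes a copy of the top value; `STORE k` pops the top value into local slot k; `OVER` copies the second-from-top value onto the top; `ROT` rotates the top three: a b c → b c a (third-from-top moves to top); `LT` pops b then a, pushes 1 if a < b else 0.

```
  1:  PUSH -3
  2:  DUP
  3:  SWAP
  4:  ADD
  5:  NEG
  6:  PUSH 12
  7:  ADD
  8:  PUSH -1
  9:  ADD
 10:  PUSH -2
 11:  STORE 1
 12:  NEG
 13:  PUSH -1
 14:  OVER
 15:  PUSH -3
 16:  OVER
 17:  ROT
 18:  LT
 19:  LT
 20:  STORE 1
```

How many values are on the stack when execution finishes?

2

PUSH -3  -3
DUP      -3 -3
SWAP     -3 -3
ADD      -6
NEG      6
PUSH 12  6 12
ADD      18
PUSH -1  18 -1
ADD      17
PUSH -2  17 -2
STORE 1  17
NEG      -17
PUSH -1  -17 -1
OVER     -17 -1 -17
PUSH -3  -17 -1 -17 -3
OVER     -17 -1 -17 -3 -17
ROT      -17 -1 -3 -17 -17
LT       -17 -1 -3 0
LT       -17 -1 1
STORE 1  -17 -1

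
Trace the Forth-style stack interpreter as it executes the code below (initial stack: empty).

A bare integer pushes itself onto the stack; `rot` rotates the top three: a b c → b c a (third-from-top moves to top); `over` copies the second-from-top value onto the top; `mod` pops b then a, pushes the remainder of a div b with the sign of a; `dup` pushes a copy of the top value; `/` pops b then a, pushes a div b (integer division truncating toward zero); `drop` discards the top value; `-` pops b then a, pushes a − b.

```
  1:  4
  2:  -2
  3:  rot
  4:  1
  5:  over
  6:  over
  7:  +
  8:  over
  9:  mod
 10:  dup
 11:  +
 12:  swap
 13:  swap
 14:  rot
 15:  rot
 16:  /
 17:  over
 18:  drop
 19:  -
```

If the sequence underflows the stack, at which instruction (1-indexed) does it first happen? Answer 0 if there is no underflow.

3

4  -> [4]
-2 -> [4, -2]
rot  — needs 3 operands, stack has 2 → underflow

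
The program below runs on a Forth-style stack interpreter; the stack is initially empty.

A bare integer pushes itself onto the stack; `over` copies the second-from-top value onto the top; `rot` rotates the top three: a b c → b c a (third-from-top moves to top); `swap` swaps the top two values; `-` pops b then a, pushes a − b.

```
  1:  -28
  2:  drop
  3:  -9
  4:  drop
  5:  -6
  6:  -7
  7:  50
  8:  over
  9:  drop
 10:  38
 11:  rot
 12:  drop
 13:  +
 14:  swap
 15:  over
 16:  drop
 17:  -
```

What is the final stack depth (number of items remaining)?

1

-28   -28
drop  (empty)
-9    -9
drop  (empty)
-6    -6
-7    -6 -7
50    -6 -7 50
over  -6 -7 50 -7
drop  -6 -7 50
38    -6 -7 50 38
rot   -6 50 38 -7
drop  -6 50 38
+     -6 88
swap  88 -6
over  88 -6 88
drop  88 -6
-     94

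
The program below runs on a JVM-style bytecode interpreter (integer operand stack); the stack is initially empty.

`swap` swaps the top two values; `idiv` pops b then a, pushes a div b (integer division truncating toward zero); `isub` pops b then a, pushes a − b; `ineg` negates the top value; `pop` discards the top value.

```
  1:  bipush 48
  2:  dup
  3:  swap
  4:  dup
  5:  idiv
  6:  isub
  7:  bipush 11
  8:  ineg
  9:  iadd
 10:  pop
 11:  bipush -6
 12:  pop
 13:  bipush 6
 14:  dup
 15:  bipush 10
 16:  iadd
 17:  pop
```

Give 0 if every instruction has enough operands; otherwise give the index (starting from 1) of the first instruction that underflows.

0

bipush 48 : [48]
dup       : [48, 48]
swap      : [48, 48]
dup       : [48, 48, 48]
idiv      : [48, 1]
isub      : [47]
bipush 11 : [47, 11]
ineg      : [47, -11]
iadd      : [36]
pop       : []
bipush -6 : [-6]
pop       : []
bipush 6  : [6]
dup       : [6, 6]
bipush 10 : [6, 6, 10]
iadd      : [6, 16]
pop       : [6]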